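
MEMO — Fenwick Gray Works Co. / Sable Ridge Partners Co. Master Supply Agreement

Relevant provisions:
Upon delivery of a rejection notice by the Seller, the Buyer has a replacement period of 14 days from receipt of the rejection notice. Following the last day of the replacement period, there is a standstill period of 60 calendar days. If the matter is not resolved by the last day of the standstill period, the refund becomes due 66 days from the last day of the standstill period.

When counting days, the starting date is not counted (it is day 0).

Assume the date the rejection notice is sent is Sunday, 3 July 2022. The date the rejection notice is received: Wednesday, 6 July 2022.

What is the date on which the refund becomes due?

The last day of the replacement period: 6 July 2022 + 14 days = 20 July 2022.
The last day of the standstill period: 20 July 2022 + 60 days = 18 September 2022.
Adding 66 calendar days to 18 September 2022 gives 23 November 2022, which is the date on which the refund becomes due.

23 November 2022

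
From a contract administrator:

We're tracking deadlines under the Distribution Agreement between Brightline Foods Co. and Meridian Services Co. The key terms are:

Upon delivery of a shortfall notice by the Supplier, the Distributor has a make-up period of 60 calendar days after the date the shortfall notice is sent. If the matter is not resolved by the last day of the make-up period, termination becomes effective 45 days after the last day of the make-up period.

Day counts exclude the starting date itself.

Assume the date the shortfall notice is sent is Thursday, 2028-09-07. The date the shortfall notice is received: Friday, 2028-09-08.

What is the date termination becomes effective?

The last day of the make-up period: 2028-09-07 + 60 days = 2028-11-06.
Adding 45 calendar days to 2028-11-06 gives 2028-12-21, which is the date termination becomes effective.

2028-12-21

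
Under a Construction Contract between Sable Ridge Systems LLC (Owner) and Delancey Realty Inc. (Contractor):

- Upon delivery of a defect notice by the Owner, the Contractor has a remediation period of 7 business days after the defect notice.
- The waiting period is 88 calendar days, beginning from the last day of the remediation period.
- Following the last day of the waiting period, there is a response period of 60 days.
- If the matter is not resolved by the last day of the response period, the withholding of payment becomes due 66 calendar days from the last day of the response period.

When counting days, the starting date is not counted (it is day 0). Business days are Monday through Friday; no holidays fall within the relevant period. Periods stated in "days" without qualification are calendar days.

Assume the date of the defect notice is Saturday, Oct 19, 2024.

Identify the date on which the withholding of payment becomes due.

May 31, 2025

The last day of the remediation period: counting 7 business days from Saturday, Oct 19, 2024 (Oct 21, Oct 22, Oct 23, Oct 24, Oct 25, Oct 28, Oct 29, skipping weekends) reaches Tuesday, Oct 29, 2024.
Adding 88 calendar days to Oct 29, 2024 gives Jan 25, 2025, which is the last day of the waiting period.
The last day of the response period: Jan 25, 2025 + 60 days = Mar 26, 2025.
The date on which the withholding of payment becomes due: 66 calendar days after Mar 26, 2025 is May 31, 2025.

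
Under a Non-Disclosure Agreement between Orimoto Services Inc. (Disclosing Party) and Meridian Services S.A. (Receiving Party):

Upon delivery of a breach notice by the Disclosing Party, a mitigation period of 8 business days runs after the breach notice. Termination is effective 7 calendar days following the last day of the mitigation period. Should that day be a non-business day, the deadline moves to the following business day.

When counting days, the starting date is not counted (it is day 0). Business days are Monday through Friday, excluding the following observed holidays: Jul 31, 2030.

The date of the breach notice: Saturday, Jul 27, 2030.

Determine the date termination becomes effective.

Aug 15, 2030

The last day of the mitigation period: 8 business days after Saturday, Jul 27, 2030, skipping weekends and the listed holiday on Jul 31 — Jul 29, Jul 30, Aug 1, Aug 2, Aug 5, Aug 6, Aug 7, Aug 8 — lands on Thursday, Aug 8, 2030.
Adding 7 calendar days to Aug 8, 2030 gives Aug 15, 2030, which is the date termination becomes effective. Aug 15, 2030 is a Thursday and is not a listed holiday, so no roll-forward applies.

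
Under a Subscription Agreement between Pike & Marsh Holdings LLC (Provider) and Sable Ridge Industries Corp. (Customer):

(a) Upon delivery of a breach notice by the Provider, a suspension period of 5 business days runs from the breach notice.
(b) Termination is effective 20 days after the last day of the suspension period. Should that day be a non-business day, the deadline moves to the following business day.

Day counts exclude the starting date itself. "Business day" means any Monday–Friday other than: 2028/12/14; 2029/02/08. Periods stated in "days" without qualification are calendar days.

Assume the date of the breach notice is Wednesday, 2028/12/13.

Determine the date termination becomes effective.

2029/01/10

From Wednesday, 2028/12/13, 5 business days (Dec 15, Dec 18, Dec 19, Dec 20, Dec 21, skipping weekends and the listed holiday on Dec 14) brings us to Thursday, 2028/12/21, which is the last day of the suspension period.
Adding 20 calendar days to 2028/12/21 gives 2029/01/10, which is the date termination becomes effective. 2029/01/10 is a Wednesday and is not a listed holiday, so no roll-forward applies.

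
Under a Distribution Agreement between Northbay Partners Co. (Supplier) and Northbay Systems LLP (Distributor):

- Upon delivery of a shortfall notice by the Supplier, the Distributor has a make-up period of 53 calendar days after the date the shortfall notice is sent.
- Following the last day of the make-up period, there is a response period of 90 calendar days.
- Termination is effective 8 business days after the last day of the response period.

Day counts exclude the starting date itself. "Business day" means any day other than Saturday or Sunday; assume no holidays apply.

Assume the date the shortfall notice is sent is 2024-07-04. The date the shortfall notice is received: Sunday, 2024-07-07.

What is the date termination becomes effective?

2024-12-04

Adding 53 calendar days to 2024-07-04 gives 2024-08-26, which is the last day of the make-up period.
The last day of the response period: 90 calendar days after 2024-08-26 is 2024-11-24.
The date termination becomes effective: 8 business days after Sunday, 2024-11-24, skipping weekends — Nov 25, Nov 26, Nov 27, Nov 28, Nov 29, Dec 2, Dec 3, Dec 4 — lands on Wednesday, 2024-12-04.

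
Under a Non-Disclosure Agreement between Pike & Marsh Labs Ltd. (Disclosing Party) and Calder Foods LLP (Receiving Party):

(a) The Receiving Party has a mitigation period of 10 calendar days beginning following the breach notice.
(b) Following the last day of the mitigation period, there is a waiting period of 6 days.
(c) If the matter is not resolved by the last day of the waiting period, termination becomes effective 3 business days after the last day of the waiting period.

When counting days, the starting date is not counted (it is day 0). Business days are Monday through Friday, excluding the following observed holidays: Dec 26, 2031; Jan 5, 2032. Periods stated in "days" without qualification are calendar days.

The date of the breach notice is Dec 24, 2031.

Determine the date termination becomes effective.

Jan 14, 2032

The last day of the mitigation period: 10 calendar days after Dec 24, 2031 is Jan 3, 2032.
The last day of the waiting period: 6 calendar days after Jan 3, 2032 is Jan 9, 2032.
The date termination becomes effective: counting 3 business days from Friday, Jan 9, 2032 (Jan 12, Jan 13, Jan 14, skipping weekends) reaches Wednesday, Jan 14, 2032.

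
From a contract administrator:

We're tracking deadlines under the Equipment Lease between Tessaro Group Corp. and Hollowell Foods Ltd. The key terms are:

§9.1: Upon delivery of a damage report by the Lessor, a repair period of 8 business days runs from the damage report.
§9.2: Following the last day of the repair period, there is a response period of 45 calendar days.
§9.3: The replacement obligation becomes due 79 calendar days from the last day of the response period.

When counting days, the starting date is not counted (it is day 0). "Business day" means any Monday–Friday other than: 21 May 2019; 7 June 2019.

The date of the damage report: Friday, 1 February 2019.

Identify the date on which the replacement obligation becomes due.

The last day of the repair period: counting 8 business days from Friday, 1 February 2019 (Feb 4, Feb 5, Feb 6, Feb 7, Feb 8, Feb 11, Feb 12, Feb 13, skipping weekends) reaches Wednesday, 13 February 2019.
The last day of the response period: 45 calendar days after 13 February 2019 is 30 March 2019.
Adding 79 calendar days to 30 March 2019 gives 17 June 2019, which is the date on which the replacement obligation becomes due.

17 June 2019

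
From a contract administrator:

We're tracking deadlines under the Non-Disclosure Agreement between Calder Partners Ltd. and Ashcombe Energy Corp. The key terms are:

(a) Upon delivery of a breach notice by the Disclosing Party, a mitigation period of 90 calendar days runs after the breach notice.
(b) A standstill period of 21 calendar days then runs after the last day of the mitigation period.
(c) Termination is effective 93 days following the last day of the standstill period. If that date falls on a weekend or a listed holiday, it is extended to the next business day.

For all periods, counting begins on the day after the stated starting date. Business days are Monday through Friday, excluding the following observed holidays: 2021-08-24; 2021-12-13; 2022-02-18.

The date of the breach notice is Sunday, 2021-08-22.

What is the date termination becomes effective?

2022-03-14

Adding 90 calendar days to 2021-08-22 gives 2021-11-20, which is the last day of the mitigation period.
Adding 21 calendar days to 2021-11-20 gives 2021-12-11, which is the last day of the standstill period.
Adding 93 calendar days to 2021-12-11 gives 2022-03-14, which is the date termination becomes effective. 2022-03-14 is a Monday and is not a listed holiday, so no roll-forward applies.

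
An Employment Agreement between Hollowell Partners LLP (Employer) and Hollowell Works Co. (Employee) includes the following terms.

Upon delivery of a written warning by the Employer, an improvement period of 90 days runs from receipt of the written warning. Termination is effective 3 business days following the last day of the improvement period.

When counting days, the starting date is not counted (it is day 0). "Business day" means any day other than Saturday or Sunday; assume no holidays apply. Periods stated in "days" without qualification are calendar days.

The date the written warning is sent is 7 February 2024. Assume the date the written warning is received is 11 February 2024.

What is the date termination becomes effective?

The last day of the improvement period: 90 calendar days after 11 February 2024 is 11 May 2024.
The date termination becomes effective: 3 business days after Saturday, 11 May 2024, skipping weekends — May 13, May 14, May 15 — lands on Wednesday, 15 May 2024.

15 May 2024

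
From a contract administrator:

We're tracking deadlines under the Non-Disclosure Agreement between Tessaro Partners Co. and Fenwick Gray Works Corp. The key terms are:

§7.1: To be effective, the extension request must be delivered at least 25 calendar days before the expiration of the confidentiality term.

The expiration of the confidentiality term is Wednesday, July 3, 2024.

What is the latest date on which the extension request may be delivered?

July 3, 2024 minus 25 days is June 8, 2024.

June 8, 2024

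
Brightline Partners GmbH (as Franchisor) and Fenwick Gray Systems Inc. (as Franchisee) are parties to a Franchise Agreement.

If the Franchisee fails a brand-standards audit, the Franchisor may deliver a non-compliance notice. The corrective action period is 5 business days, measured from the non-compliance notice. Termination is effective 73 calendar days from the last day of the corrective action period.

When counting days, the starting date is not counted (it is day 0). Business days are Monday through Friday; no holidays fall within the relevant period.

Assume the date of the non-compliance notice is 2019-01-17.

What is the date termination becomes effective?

The last day of the corrective action period: 5 business days after Thursday, 2019-01-17, skipping weekends — Jan 18, Jan 21, Jan 22, Jan 23, Jan 24 — lands on Thursday, 2019-01-24.
Adding 73 calendar days to 2019-01-24 gives 2019-04-07, which is the date termination becomes effective.

2019-04-07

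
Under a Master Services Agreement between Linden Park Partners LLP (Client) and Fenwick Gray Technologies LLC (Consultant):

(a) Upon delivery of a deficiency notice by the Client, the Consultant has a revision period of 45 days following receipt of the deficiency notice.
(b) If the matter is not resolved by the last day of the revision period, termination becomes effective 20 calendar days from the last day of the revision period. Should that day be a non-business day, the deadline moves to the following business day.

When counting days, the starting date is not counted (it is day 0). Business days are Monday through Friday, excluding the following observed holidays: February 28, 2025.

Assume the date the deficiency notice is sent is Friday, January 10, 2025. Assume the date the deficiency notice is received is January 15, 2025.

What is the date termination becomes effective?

Adding 45 calendar days to January 15, 2025 gives March 1, 2025, which is the last day of the revision period.
The date termination becomes effective: March 1, 2025 + 20 days = March 21, 2025. March 21, 2025 is a Friday and is not a listed holiday, so no roll-forward applies.

March 21, 2025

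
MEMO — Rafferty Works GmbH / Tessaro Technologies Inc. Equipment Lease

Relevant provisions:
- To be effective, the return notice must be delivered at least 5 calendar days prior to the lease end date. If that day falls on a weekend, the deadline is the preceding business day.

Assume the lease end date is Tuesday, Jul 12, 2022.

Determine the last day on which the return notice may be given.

Jul 12, 2022 minus 5 days is Jul 7, 2022. That is a Thursday, so no adjustment is needed.

Jul 7, 2022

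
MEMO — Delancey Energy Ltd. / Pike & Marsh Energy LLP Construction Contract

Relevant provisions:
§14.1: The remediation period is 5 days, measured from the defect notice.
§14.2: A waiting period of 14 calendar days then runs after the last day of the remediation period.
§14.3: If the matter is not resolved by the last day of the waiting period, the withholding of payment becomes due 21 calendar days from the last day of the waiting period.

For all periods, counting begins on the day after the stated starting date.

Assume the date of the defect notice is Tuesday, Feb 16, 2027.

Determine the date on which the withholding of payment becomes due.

Mar 28, 2027

The last day of the remediation period: 5 calendar days after Feb 16, 2027 is Feb 21, 2027.
The last day of the waiting period: 14 calendar days after Feb 21, 2027 is Mar 7, 2027.
The date on which the withholding of payment becomes due: Mar 7, 2027 + 21 days = Mar 28, 2027.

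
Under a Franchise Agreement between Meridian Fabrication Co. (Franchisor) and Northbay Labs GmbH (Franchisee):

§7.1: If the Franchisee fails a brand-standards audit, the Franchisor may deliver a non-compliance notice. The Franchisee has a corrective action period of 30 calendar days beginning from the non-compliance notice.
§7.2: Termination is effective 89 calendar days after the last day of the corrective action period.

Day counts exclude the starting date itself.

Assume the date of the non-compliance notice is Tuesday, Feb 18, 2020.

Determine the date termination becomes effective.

Jun 16, 2020

The last day of the corrective action period: Feb 18, 2020 + 30 days = Mar 19, 2020.
The date termination becomes effective: 89 calendar days after Mar 19, 2020 is Jun 16, 2020.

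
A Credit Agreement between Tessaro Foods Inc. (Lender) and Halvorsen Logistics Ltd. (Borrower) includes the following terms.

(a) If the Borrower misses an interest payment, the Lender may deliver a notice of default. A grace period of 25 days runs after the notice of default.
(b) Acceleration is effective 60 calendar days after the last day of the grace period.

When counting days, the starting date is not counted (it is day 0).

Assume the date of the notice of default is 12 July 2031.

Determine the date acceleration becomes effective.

5 October 2031

The last day of the grace period: 12 July 2031 + 25 days = 6 August 2031.
The date acceleration becomes effective: 60 calendar days after 6 August 2031 is 5 October 2031.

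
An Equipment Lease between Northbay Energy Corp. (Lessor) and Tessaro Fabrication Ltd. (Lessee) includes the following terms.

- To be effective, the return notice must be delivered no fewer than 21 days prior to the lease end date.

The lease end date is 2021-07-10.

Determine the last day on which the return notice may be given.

2021-07-10 minus 21 days is 2021-06-19.

2021-06-19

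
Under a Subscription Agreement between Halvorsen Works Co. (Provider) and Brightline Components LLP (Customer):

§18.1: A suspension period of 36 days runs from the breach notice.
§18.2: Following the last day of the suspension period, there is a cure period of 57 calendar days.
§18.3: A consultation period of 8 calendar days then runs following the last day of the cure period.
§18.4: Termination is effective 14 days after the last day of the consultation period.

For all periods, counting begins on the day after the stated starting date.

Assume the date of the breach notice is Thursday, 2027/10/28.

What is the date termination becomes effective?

The last day of the suspension period: 2027/10/28 + 36 days = 2027/12/03.
The last day of the cure period: 57 calendar days after 2027/12/03 is 2028/01/29.
The last day of the consultation period: 2028/01/29 + 8 days = 2028/02/06.
The date termination becomes effective: 2028/02/06 + 14 days = 2028/02/20.

2028/02/20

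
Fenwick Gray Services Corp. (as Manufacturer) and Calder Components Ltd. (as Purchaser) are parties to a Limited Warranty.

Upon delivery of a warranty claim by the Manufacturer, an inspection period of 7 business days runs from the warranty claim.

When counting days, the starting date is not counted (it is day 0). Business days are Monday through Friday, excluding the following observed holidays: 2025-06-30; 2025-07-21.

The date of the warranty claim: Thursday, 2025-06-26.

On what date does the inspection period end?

2025-07-08

From Thursday, 2025-06-26, 7 business days (Jun 27, Jul 1, Jul 2, Jul 3, Jul 4, Jul 7, Jul 8, skipping weekends and the listed holiday on Jun 30) brings us to Tuesday, 2025-07-08, which is the last day of the inspection period.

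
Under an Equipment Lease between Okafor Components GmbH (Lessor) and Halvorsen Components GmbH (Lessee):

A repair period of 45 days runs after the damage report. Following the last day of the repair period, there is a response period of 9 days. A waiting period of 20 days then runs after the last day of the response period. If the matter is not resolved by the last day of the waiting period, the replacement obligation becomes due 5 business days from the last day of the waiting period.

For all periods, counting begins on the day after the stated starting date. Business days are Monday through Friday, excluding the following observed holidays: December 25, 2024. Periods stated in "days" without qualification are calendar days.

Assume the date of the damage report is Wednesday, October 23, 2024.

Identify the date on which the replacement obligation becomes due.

The last day of the repair period: 45 calendar days after October 23, 2024 is December 7, 2024.
The last day of the response period: December 7, 2024 + 9 days = December 16, 2024.
Adding 20 calendar days to December 16, 2024 gives January 5, 2025, which is the last day of the waiting period.
From Sunday, January 5, 2025, 5 business days (Jan 6, Jan 7, Jan 8, Jan 9, Jan 10, skipping weekends) brings us to Friday, January 10, 2025, which is the date on which the replacement obligation becomes due.

January 10, 2025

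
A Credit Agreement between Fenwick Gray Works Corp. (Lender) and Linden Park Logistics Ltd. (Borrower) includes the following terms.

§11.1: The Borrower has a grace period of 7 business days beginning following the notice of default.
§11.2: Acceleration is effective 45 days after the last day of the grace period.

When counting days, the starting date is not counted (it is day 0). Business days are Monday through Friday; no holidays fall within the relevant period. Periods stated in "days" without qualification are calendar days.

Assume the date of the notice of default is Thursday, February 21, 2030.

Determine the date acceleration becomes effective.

April 18, 2030

The last day of the grace period: 7 business days after Thursday, February 21, 2030, skipping weekends — Feb 22, Feb 25, Feb 26, Feb 27, Feb 28, Mar 1, Mar 4 — lands on Monday, March 4, 2030.
Adding 45 calendar days to March 4, 2030 gives April 18, 2030, which is the date acceleration becomes effective.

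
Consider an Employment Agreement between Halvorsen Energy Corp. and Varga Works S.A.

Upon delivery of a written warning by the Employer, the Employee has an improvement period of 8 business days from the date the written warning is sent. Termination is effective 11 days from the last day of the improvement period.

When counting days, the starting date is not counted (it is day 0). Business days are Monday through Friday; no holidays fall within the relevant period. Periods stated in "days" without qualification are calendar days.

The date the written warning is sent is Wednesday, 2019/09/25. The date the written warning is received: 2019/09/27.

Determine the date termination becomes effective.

The last day of the improvement period: counting 8 business days from Wednesday, 2019/09/25 (Sep 26, Sep 27, Sep 30, Oct 1, Oct 2, Oct 3, Oct 4, Oct 7, skipping weekends) reaches Monday, 2019/10/07.
The date termination becomes effective: 11 calendar days after 2019/10/07 is 2019/10/18.

2019/10/18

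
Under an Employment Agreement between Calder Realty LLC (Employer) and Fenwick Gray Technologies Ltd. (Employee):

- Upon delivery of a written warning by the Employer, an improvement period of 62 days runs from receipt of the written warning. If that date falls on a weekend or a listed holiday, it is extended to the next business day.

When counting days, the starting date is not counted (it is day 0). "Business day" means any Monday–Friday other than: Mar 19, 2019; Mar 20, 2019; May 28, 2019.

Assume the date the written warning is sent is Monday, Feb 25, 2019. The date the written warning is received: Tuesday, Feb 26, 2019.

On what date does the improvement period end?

The last day of the improvement period: 62 calendar days after Feb 26, 2019 is Apr 29, 2019. Apr 29, 2019 is a Monday and is not a listed holiday, so no roll-forward applies.

Apr 29, 2019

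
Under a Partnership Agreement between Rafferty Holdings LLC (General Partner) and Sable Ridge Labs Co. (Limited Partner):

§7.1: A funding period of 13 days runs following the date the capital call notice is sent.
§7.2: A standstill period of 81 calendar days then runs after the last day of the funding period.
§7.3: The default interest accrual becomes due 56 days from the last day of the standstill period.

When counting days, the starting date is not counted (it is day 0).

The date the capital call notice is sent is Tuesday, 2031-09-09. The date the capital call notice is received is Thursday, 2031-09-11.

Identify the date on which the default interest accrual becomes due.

2032-02-06

Adding 13 calendar days to 2031-09-09 gives 2031-09-22, which is the last day of the funding period.
The last day of the standstill period: 2031-09-22 + 81 days = 2031-12-12.
The date on which the default interest accrual becomes due: 56 calendar days after 2031-12-12 is 2032-02-06.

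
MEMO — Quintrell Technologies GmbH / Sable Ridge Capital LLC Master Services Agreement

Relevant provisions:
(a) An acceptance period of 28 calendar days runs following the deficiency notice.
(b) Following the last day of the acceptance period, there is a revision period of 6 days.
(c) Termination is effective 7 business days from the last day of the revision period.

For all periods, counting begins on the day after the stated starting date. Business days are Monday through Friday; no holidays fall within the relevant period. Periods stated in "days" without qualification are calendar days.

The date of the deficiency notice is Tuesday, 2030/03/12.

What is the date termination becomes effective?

2030/04/24

The last day of the acceptance period: 2030/03/12 + 28 days = 2030/04/09.
The last day of the revision period: 6 calendar days after 2030/04/09 is 2030/04/15.
The date termination becomes effective: counting 7 business days from Monday, 2030/04/15 (Apr 16, Apr 17, Apr 18, Apr 19, Apr 22, Apr 23, Apr 24, skipping weekends) reaches Wednesday, 2030/04/24.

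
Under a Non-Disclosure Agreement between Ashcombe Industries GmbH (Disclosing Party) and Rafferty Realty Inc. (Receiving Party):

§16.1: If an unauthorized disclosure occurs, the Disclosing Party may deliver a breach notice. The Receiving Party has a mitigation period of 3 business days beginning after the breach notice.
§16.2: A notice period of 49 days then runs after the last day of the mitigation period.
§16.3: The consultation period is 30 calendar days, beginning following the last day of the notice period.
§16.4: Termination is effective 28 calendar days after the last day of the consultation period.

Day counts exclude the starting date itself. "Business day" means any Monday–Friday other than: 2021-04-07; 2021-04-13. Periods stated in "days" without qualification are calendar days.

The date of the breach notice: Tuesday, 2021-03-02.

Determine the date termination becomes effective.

The last day of the mitigation period: 3 business days after Tuesday, 2021-03-02, skipping weekends — Mar 3, Mar 4, Mar 5 — lands on Friday, 2021-03-05.
The last day of the notice period: 49 calendar days after 2021-03-05 is 2021-04-23.
The last day of the consultation period: 2021-04-23 + 30 days = 2021-05-23.
The date termination becomes effective: 2021-05-23 + 28 days = 2021-06-20.

2021-06-20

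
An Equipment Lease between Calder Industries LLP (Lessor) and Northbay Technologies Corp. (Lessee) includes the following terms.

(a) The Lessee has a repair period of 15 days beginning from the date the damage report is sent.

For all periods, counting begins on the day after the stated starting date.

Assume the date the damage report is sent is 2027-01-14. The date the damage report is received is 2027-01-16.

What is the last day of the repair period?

2027-01-29

The last day of the repair period: 15 calendar days after 2027-01-14 is 2027-01-29.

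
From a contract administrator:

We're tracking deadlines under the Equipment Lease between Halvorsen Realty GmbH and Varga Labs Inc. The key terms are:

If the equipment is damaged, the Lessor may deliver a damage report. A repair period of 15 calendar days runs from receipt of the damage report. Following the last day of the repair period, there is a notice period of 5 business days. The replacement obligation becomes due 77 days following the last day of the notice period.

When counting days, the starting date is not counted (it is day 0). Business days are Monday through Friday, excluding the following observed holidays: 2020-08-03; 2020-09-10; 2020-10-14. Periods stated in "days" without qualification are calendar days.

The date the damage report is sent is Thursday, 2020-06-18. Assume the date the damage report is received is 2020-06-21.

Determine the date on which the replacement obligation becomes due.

Adding 15 calendar days to 2020-06-21 gives 2020-07-06, which is the last day of the repair period.
From Monday, 2020-07-06, 5 business days (Jul 7, Jul 8, Jul 9, Jul 10, Jul 13, skipping weekends) brings us to Monday, 2020-07-13, which is the last day of the notice period.
Adding 77 calendar days to 2020-07-13 gives 2020-09-28, which is the date on which the replacement obligation becomes due.

2020-09-28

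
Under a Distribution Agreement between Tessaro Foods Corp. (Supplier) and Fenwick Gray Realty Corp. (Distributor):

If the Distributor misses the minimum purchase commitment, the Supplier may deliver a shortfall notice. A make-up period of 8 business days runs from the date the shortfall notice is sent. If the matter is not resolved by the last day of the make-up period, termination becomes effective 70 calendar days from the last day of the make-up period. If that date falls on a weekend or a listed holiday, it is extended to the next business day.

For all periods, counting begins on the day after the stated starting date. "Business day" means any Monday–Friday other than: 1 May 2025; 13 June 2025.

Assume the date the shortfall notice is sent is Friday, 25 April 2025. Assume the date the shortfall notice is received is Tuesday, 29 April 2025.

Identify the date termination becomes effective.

17 July 2025

The last day of the make-up period: counting 8 business days from Friday, 25 April 2025 (Apr 28, Apr 29, Apr 30, May 2, May 5, May 6, May 7, May 8, skipping weekends and the listed holiday on May 1) reaches Thursday, 8 May 2025.
The date termination becomes effective: 70 calendar days after 8 May 2025 is 17 July 2025. 17 July 2025 is a Thursday and is not a listed holiday, so no roll-forward applies.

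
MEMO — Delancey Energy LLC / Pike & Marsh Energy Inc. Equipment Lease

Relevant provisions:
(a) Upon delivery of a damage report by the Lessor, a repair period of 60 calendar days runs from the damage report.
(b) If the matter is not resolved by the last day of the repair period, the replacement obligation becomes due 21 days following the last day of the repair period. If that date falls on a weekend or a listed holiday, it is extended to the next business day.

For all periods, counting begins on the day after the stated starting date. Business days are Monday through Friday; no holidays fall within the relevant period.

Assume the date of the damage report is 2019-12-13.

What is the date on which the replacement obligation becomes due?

The last day of the repair period: 2019-12-13 + 60 days = 2020-02-11.
The date on which the replacement obligation becomes due: 2020-02-11 + 21 days = 2020-03-03. 2020-03-03 is a Tuesday, so no roll-forward applies.

2020-03-03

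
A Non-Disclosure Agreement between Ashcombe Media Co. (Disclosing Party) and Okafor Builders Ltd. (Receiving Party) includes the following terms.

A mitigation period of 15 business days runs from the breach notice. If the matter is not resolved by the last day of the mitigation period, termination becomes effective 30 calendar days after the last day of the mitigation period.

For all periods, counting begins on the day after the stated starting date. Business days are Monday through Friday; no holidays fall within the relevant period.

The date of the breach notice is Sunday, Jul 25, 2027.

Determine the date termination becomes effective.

From Sunday, Jul 25, 2027, 15 business days (Jul 26, Jul 27, Jul 28, Jul 29, …, Aug 11, Aug 12, Aug 13, skipping weekends) brings us to Friday, Aug 13, 2027, which is the last day of the mitigation period.
The date termination becomes effective: 30 calendar days after Aug 13, 2027 is Sep 12, 2027.

Sep 12, 2027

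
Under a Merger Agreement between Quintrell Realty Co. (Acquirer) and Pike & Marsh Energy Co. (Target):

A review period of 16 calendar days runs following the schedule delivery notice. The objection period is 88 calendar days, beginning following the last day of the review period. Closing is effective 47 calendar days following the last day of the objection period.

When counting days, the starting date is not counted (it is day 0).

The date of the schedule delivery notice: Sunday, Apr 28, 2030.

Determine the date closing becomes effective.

The last day of the review period: 16 calendar days after Apr 28, 2030 is May 14, 2030.
The last day of the objection period: 88 calendar days after May 14, 2030 is Aug 10, 2030.
The date closing becomes effective: 47 calendar days after Aug 10, 2030 is Sep 26, 2030.

Sep 26, 2030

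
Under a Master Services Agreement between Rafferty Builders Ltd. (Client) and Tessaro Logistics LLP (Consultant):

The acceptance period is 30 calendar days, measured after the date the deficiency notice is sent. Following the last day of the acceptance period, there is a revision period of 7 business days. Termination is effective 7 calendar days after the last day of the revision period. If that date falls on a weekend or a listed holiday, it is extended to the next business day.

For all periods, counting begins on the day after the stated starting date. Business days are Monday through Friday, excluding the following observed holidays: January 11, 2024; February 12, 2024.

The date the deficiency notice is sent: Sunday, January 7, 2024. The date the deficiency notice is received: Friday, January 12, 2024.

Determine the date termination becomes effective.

The last day of the acceptance period: January 7, 2024 + 30 days = February 6, 2024.
From Tuesday, February 6, 2024, 7 business days (Feb 7, Feb 8, Feb 9, Feb 13, Feb 14, Feb 15, Feb 16, skipping weekends and the listed holiday on Feb 12) brings us to Friday, February 16, 2024, which is the last day of the revision period.
The date termination becomes effective: 7 calendar days after February 16, 2024 is February 23, 2024. February 23, 2024 is a Friday and is not a listed holiday, so no roll-forward applies.

February 23, 2024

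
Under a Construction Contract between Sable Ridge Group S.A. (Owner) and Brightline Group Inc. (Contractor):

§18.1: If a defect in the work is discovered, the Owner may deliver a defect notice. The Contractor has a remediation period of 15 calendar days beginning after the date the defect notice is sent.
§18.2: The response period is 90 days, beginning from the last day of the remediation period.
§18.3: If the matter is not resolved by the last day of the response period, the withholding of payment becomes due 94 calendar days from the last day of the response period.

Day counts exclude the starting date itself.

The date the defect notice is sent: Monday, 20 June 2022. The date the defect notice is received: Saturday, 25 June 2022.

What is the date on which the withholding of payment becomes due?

The last day of the remediation period: 20 June 2022 + 15 days = 5 July 2022.
The last day of the response period: 5 July 2022 + 90 days = 3 October 2022.
The date on which the withholding of payment becomes due: 3 October 2022 + 94 days = 5 January 2023.

5 January 2023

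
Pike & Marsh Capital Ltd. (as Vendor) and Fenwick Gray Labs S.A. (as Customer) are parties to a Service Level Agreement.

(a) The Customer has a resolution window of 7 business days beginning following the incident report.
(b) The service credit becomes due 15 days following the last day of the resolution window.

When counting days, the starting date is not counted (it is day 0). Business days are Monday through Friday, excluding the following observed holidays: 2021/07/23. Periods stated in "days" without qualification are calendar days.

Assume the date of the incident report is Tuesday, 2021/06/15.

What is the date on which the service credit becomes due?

2021/07/09

The last day of the resolution window: 7 business days after Tuesday, 2021/06/15, skipping weekends — Jun 16, Jun 17, Jun 18, Jun 21, Jun 22, Jun 23, Jun 24 — lands on Thursday, 2021/06/24.
The date on which the service credit becomes due: 2021/06/24 + 15 days = 2021/07/09.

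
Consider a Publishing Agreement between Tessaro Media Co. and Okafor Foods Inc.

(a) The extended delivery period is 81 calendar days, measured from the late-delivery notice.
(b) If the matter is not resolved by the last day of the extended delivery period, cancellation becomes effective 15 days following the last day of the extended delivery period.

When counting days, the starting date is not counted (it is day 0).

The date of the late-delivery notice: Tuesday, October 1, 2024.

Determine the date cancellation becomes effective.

Adding 81 calendar days to October 1, 2024 gives December 21, 2024, which is the last day of the extended delivery period.
Adding 15 calendar days to December 21, 2024 gives January 5, 2025, which is the date cancellation becomes effective.

January 5, 2025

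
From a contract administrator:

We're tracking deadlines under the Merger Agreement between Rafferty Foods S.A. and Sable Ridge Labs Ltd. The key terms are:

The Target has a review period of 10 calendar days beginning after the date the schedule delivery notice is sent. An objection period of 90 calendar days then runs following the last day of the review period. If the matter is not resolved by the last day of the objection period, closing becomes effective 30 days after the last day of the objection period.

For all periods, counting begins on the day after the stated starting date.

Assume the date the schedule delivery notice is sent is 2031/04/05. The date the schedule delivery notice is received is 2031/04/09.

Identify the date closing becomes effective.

2031/08/13

The last day of the review period: 10 calendar days after 2031/04/05 is 2031/04/15.
Adding 90 calendar days to 2031/04/15 gives 2031/07/14, which is the last day of the objection period.
Adding 30 calendar days to 2031/07/14 gives 2031/08/13, which is the date closing becomes effective.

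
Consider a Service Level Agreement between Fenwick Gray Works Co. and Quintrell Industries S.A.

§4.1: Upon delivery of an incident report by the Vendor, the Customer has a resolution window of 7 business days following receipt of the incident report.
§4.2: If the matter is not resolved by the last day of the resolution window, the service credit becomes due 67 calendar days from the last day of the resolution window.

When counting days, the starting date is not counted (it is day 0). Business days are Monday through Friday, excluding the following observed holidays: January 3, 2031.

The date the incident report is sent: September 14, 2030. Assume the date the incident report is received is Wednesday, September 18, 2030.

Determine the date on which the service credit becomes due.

December 3, 2030

The last day of the resolution window: 7 business days after Wednesday, September 18, 2030, skipping weekends — Sep 19, Sep 20, Sep 23, Sep 24, Sep 25, Sep 26, Sep 27 — lands on Friday, September 27, 2030.
Adding 67 calendar days to September 27, 2030 gives December 3, 2030, which is the date on which the service credit becomes due.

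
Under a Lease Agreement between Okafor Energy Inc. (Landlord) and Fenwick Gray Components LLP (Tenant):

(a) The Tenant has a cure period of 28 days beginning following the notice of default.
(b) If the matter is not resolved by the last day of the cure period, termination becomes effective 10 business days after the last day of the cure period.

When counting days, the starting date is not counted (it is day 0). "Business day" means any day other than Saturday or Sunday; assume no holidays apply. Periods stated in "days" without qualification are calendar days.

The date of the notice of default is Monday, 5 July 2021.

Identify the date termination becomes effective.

16 August 2021

The last day of the cure period: 28 calendar days after 5 July 2021 is 2 August 2021.
The date termination becomes effective: 10 business days after Monday, 2 August 2021, skipping weekends — Aug 3, Aug 4, Aug 5, Aug 6, Aug 9, Aug 10, Aug 11, Aug 12, Aug 13, Aug 16 — lands on Monday, 16 August 2021.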